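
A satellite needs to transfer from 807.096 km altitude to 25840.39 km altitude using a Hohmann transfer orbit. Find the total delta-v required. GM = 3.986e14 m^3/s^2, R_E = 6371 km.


r1 = 7178.0960 km = 7.178096e+06 m
r2 = 32211.3900 km = 3.221139e+07 m
dv1 = sqrt(mu/r1)*(sqrt(2*r2/(r1+r2)) - 1) = 2078.1666 m/s
dv2 = sqrt(mu/r2)*(1 - sqrt(2*r1/(r1+r2))) = 1394.0404 m/s
total dv = |dv1| + |dv2| = 2078.1666 + 1394.0404 = 3472.2070 m/s = 3.4722 km/s

3.4722 km/s


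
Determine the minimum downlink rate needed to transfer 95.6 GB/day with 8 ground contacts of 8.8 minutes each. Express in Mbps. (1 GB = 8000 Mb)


total contact time = 8 * 8.8 * 60 = 4224.0000 s
data = 95.6 GB = 764800.0000 Mb
rate = 764800.0000 / 4224.0000 = 181.0606 Mbps

181.0606 Mbps


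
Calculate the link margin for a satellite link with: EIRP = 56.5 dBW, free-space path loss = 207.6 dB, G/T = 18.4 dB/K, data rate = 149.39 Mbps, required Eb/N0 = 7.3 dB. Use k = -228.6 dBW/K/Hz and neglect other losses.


C/N0 = EIRP - FSPL + G/T - k = 56.5 - 207.6 + 18.4 - (-228.6)
C/N0 = 95.9000 dB-Hz
R_b = 149.39 Mbps = 1.4939e+08 bps -> 10*log10(R_b) = 81.7432 dB-Hz
Eb/N0 = C/N0 - 10*log10(R_b) = 95.9000 - 81.7432 = 14.1568 dB
Margin = Eb/N0 - Eb/N0_req = 14.1568 - 7.3 = 6.8568 dB (link closes)

6.8568 dB


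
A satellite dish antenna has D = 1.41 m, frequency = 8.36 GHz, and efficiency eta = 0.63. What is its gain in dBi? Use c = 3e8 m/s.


lambda = c/f = 3e8 / 8.36e+09 = 0.03588517 m
G = eta*(pi*D/lambda)^2 = 0.63*(pi*1.41/0.03588517)^2
G = 9599.4990 (linear)
G = 10*log10(9599.4990) = 39.8225 dBi

39.8225 dBi


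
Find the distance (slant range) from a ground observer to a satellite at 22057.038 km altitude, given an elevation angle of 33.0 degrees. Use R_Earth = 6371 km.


h = 22057.038 km, el = 33.0 deg
d = -R_E*sin(el) + sqrt((R_E*sin(el))^2 + 2*R_E*h + h^2)
d = -6371.0000*sin(0.5759587) + sqrt((6371.0000*0.544639)^2 + 2*6371.0000*22057.038 + 22057.038^2)
d = 24451.4922 km

24451.4922 km


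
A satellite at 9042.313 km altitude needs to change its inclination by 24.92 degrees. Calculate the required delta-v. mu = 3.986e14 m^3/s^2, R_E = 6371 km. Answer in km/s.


r = 15413.3130 km = 1.5413313e+07 m
V = sqrt(mu/r) = 5085.3477 m/s
di = 24.92 deg = 0.434936 rad
dV = 2*V*sin(di/2) = 2*5085.3477*sin(0.217468)
dV = 2194.4087 m/s = 2.1944 km/s

2.1944 km/s


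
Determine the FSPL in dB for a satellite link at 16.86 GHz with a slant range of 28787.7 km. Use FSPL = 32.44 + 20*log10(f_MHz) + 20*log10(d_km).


f = 16.86 GHz = 16860.0000 MHz
d = 28787.7 km
FSPL = 32.44 + 20*log10(16860.0000) + 20*log10(28787.7)
FSPL = 32.44 + 84.5372 + 89.1841
FSPL = 206.1613 dB

206.1613 dB


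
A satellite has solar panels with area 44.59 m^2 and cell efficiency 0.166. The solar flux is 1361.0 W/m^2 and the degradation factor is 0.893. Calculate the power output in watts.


P = area * eta * S * degradation
P = 44.59 * 0.166 * 1361.0 * 0.893
P = 8996.1180 W

8996.1180 W


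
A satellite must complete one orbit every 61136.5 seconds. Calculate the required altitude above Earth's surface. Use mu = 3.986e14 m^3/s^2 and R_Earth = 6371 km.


T = 61136.5 s
r = (mu*T^2/(4*pi^2))^(1/3) = (3.986e14 * 61136.5^2 / (4*pi^2))^(1/3)
r = 3.3542305e+07 m = 33542.3048 km
alt = r - R_E = 33542.3048 - 6371 = 27171.3048 km

27171.3048 km


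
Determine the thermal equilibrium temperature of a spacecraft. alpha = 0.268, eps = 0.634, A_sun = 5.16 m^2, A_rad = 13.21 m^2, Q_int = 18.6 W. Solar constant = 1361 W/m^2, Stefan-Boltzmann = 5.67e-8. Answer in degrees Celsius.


Numerator = alpha*S*A_sun + Q_int = 0.268*1361*5.16 + 18.6 = 1900.6997 W
Denominator = eps*sigma*A_rad = 0.634*5.67e-8*13.21 = 4.7487044e-07 W/K^4
T^4 = 4.0025648e+09 K^4
T = 251.5270 K = -21.6230 C

-21.6230 degrees Celsius


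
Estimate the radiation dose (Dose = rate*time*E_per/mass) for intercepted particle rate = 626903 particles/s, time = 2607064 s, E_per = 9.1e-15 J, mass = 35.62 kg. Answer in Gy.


Total energy deposited = rate * time * E_per
  = 626903 * 2607064 * 9.1e-15 = 0.01487282 J
Dose = E_total / mass = 0.01487282 / 35.62
Dose = 4.1754138e-04 Gy

4.1754e-04 Gy


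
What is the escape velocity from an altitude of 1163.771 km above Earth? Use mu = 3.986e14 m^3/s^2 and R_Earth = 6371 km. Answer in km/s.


r = 6371.0 + 1163.771 = 7534.7710 km = 7.534771e+06 m
v_esc = sqrt(2*mu/r) = sqrt(2*3.986e14 / 7.534771e+06)
v_esc = 10286.0496 m/s = 10.2860 km/s

10.2860 km/s


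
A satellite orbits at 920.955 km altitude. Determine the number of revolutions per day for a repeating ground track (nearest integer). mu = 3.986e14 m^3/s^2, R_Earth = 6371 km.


r = 7.291955e+06 m
T = 2*pi*sqrt(r^3/mu) = 6196.9386 s = 103.2823 min
revs/day = 1440 / 103.2823 = 13.9424
Rounded: 14 revolutions per day

14 revolutions per day


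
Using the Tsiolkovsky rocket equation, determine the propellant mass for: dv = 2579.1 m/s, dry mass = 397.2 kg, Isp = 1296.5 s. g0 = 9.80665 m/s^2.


ve = Isp * g0 = 1296.5 * 9.80665 = 12714.321725 m/s
mass ratio = exp(dv/ve) = exp(2579.1/12714.321725) = 1.22488871
m_prop = m_dry * (mr - 1) = 397.2 * (1.22488871 - 1)
m_prop = 89.3258 kg

89.3258 kg


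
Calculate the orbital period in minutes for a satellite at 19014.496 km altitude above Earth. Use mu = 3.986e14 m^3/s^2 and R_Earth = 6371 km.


r = 25385.4960 km = 2.5385496e+07 m
T = 2*pi*sqrt(r^3/mu) = 2*pi*sqrt(1.6359008e+22 / 3.986e14)
T = 40252.2074 s = 670.8701 min

670.8701 minutes


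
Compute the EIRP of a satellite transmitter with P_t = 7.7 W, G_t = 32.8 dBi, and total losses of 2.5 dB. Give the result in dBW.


Pt = 7.7 W = 8.8649 dBW
EIRP = Pt_dBW + Gt - losses = 8.8649 + 32.8 - 2.5 = 39.1649 dBW

39.1649 dBW


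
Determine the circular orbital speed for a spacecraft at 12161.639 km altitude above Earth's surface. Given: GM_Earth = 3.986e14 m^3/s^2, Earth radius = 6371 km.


r = R_E + alt = 6371.0 + 12161.639 = 18532.6390 km = 1.8532639e+07 m
v = sqrt(mu/r) = sqrt(3.986e14 / 1.8532639e+07) = 4637.6718 m/s = 4.6377 km/s

4.6377 km/s


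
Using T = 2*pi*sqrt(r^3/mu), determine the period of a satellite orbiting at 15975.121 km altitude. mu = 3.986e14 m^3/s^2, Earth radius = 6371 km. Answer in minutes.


r = 22346.1210 km = 2.2346121e+07 m
T = 2*pi*sqrt(r^3/mu) = 2*pi*sqrt(1.1158516e+22 / 3.986e14)
T = 33244.0893 s = 554.0682 min

554.0682 minutes


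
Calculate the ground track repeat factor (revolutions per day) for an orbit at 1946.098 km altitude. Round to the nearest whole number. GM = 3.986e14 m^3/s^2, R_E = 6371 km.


r = 8.317098e+06 m
T = 2*pi*sqrt(r^3/mu) = 7548.6441 s = 125.8107 min
revs/day = 1440 / 125.8107 = 11.4458
Rounded: 11 revolutions per day

11 revolutions per day


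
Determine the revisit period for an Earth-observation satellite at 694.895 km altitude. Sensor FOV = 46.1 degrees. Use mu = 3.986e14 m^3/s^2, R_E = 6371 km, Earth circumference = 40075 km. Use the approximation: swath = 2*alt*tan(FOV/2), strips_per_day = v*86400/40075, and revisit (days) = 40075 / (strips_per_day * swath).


swath = 2*694.895*tan(0.4022984) = 591.3627 km
v = sqrt(mu/r) = 7510.7803 m/s = 7.5108 km/s
strips/day = v*86400/40075 = 7.5108*86400/40075 = 16.1929
coverage/day = strips * swath = 16.1929 * 591.3627 = 9575.8916 km
revisit = 40075 / 9575.8916 = 4.1850 days

4.1850 days


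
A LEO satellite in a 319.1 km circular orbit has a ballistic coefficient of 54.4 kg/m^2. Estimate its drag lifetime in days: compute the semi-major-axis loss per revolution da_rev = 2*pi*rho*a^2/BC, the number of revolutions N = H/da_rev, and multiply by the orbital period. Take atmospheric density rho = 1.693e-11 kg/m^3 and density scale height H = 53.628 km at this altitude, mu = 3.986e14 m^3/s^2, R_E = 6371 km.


a = R_E + alt = 6690.1000 km = 6.6901e+06 m
da_rev = 2*pi*rho*a^2/BC = 2*pi*1.693e-11*(6.6901e+06)^2/54.4 = 87.519161 m per revolution
N = H/da_rev = 53628.0000 m / 87.519161 m = 612.7572 revolutions
P = 2*pi*sqrt(a^3/mu) = 5445.7805 s
lifetime = N*P = 612.7572 * 5445.7805 = 3.3369415e+06 s = 38.6220 days

38.6220 days


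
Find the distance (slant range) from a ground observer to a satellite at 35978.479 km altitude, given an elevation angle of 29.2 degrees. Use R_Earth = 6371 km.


h = 35978.479 km, el = 29.2 deg
d = -R_E*sin(el) + sqrt((R_E*sin(el))^2 + 2*R_E*h + h^2)
d = -6371.0000*sin(0.5096361) + sqrt((6371.0000*0.4878597)^2 + 2*6371.0000*35978.479 + 35978.479^2)
d = 38874.5729 km

38874.5729 km


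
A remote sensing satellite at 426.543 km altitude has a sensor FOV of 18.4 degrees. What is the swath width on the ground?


FOV = 18.4 deg = 0.3211406 rad
swath = 2 * alt * tan(FOV/2) = 2 * 426.543 * tan(0.1605703)
swath = 2 * 426.543 * 0.1619647
swath = 138.1698 km

138.1698 km


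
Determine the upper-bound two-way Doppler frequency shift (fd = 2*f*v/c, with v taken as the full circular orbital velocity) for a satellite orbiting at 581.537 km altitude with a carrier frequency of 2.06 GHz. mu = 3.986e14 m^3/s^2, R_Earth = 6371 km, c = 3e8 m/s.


r = 6.952537e+06 m
v = sqrt(mu/r) = 7571.7627 m/s (worst-case radial velocity)
f = 2.06 GHz = 2.06e+09 Hz
fd = 2*f*v/c = 2*2.06e+09*7571.7627/3.0e+08
fd = 103985.5406 Hz

103985.5406 Hz


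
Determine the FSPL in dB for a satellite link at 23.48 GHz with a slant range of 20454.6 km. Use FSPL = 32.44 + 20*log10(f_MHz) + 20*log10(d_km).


f = 23.48 GHz = 23480.0000 MHz
d = 20454.6 km
FSPL = 32.44 + 20*log10(23480.0000) + 20*log10(20454.6)
FSPL = 32.44 + 87.4140 + 86.2158
FSPL = 206.0698 dB

206.0698 dB


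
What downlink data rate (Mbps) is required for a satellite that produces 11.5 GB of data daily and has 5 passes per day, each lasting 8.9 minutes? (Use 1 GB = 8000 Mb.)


total contact time = 5 * 8.9 * 60 = 2670.0000 s
data = 11.5 GB = 92000.0000 Mb
rate = 92000.0000 / 2670.0000 = 34.4569 Mbps

34.4569 Mbps


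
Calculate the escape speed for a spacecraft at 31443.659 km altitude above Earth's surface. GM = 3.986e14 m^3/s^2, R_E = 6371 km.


r = 6371.0 + 31443.659 = 37814.6590 km = 3.7814659e+07 m
v_esc = sqrt(2*mu/r) = sqrt(2*3.986e14 / 3.7814659e+07)
v_esc = 4591.4890 m/s = 4.5915 km/s

4.5915 km/s


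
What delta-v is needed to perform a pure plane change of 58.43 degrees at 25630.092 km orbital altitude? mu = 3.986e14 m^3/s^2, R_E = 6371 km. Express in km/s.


r = 32001.0920 km = 3.2001092e+07 m
V = sqrt(mu/r) = 3529.2811 m/s
di = 58.43 deg = 1.0198 rad
dV = 2*V*sin(di/2) = 2*3529.2811*sin(0.5098979)
dV = 3445.2007 m/s = 3.4452 km/s

3.4452 km/s


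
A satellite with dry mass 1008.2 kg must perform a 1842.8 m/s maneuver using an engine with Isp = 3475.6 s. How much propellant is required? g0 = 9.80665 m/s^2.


ve = Isp * g0 = 3475.6 * 9.80665 = 34083.992740 m/s
mass ratio = exp(dv/ve) = exp(1842.8/34083.992740) = 1.05555473
m_prop = m_dry * (mr - 1) = 1008.2 * (1.05555473 - 1)
m_prop = 56.0103 kg

56.0103 kg


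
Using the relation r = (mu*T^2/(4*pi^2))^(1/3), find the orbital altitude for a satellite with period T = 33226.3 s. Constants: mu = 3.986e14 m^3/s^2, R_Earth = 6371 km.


T = 33226.3 s
r = (mu*T^2/(4*pi^2))^(1/3) = (3.986e14 * 33226.3^2 / (4*pi^2))^(1/3)
r = 2.2338149e+07 m = 22338.1485 km
alt = r - R_E = 22338.1485 - 6371 = 15967.1485 km

15967.1485 km


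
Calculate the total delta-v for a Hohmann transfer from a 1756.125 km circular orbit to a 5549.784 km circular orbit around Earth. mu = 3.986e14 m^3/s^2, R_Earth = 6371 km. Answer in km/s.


r1 = 8127.1250 km = 8.127125e+06 m
r2 = 11920.7840 km = 1.1920784e+07 m
dv1 = sqrt(mu/r1)*(sqrt(2*r2/(r1+r2)) - 1) = 633.9215 m/s
dv2 = sqrt(mu/r2)*(1 - sqrt(2*r1/(r1+r2))) = 575.7767 m/s
total dv = |dv1| + |dv2| = 633.9215 + 575.7767 = 1209.6981 m/s = 1.2097 km/s

1.2097 km/s


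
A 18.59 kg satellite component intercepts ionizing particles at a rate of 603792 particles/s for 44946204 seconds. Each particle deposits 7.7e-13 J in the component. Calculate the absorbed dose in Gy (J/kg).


Total energy deposited = rate * time * E_per
  = 603792 * 44946204 * 7.7e-13 = 20.8964 J
Dose = E_total / mass = 20.8964 / 18.59
Dose = 1.1241 Gy

1.1241 Gy


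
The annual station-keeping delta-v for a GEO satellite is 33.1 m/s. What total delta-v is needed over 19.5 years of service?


dV = rate * years = 33.1 * 19.5
dV = 645.4500 m/s

645.4500 m/s


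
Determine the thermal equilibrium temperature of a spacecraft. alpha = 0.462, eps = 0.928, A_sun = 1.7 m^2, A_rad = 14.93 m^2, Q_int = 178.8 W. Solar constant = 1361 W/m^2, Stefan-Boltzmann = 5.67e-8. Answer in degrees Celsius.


Numerator = alpha*S*A_sun + Q_int = 0.462*1361*1.7 + 178.8 = 1247.7294 W
Denominator = eps*sigma*A_rad = 0.928*5.67e-8*14.93 = 7.8558077e-07 W/K^4
T^4 = 1.5882891e+09 K^4
T = 199.6330 K = -73.5170 C

-73.5170 degrees Celsius


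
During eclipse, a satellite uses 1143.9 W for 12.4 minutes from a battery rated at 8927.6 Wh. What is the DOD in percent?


E_used = P * t / 60 = 1143.9 * 12.4 / 60 = 236.4060 Wh
DOD = E_used / E_total * 100 = 236.4060 / 8927.6 * 100
DOD = 2.6480 %

2.6480 %


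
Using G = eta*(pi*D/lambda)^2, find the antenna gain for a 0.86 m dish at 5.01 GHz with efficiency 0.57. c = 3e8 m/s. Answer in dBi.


lambda = c/f = 3e8 / 5.01e+09 = 0.05988024 m
G = eta*(pi*D/lambda)^2 = 0.57*(pi*0.86/0.05988024)^2
G = 1160.3913 (linear)
G = 10*log10(1160.3913) = 30.6460 dBi

30.6460 dBi


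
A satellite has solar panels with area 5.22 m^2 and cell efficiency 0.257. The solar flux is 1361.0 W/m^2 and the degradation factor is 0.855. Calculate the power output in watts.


P = area * eta * S * degradation
P = 5.22 * 0.257 * 1361.0 * 0.855
P = 1561.0897 W

1561.0897 W


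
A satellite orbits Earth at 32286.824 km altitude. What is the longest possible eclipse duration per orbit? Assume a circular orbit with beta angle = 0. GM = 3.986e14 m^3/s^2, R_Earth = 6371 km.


r = 38657.8240 km
T = 1260.7126 min
Eclipse fraction = arcsin(R_E/r)/pi = arcsin(6371.0000/38657.8240)/pi
= arcsin(0.1648049)/pi = 0.05269946
Eclipse duration = 0.05269946 * 1260.7126 = 66.4389 min

66.4389 minutes


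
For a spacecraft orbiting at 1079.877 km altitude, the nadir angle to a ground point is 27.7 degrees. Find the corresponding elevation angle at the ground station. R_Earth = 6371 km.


r = R_E + alt = 7450.8770 km
Law of sines in the satellite / Earth-center / ground-point triangle:
  sin(nadir)/R_E = sin(90 + el)/r  =>  cos(el) = (r/R_E)*sin(nadir)
cos(el) = (7450.8770 / 6371.0000) * sin(27.7 deg) = 0.5436322
el = arccos(0.5436322) = 57.0688 deg
(Earth-central angle = 90 - nadir - el = 5.2312 deg)

57.0688 degrees


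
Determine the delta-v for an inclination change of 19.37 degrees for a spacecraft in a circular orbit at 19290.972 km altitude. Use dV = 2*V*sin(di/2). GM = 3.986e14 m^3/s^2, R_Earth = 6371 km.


r = 25661.9720 km = 2.5661972e+07 m
V = sqrt(mu/r) = 3941.1561 m/s
di = 19.37 deg = 0.3380703 rad
dV = 2*V*sin(di/2) = 2*3941.1561*sin(0.1690351)
dV = 1326.0518 m/s = 1.3261 km/s

1.3261 km/s


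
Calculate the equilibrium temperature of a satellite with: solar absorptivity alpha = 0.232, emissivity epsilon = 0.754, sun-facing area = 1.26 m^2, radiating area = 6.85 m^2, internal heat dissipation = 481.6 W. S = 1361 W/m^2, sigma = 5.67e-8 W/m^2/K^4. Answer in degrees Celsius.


Numerator = alpha*S*A_sun + Q_int = 0.232*1361*1.26 + 481.6 = 879.4475 W
Denominator = eps*sigma*A_rad = 0.754*5.67e-8*6.85 = 2.9284983e-07 W/K^4
T^4 = 3.0030665e+09 K^4
T = 234.0945 K = -39.0555 C

-39.0555 degrees Celsius


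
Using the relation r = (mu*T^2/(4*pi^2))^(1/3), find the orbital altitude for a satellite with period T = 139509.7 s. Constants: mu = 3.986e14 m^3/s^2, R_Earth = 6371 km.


T = 139509.7 s
r = (mu*T^2/(4*pi^2))^(1/3) = (3.986e14 * 139509.7^2 / (4*pi^2))^(1/3)
r = 5.8138272e+07 m = 58138.2724 km
alt = r - R_E = 58138.2724 - 6371 = 51767.2724 km

51767.2724 km


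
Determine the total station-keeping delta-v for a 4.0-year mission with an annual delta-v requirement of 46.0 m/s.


dV = rate * years = 46.0 * 4.0
dV = 184.0000 m/s

184.0000 m/s


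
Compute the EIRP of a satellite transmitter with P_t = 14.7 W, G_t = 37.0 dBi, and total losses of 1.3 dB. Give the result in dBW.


Pt = 14.7 W = 11.6732 dBW
EIRP = Pt_dBW + Gt - losses = 11.6732 + 37.0 - 1.3 = 47.3732 dBW

47.3732 dBW


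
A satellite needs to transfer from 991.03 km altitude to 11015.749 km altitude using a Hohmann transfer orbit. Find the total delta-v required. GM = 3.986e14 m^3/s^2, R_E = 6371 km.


r1 = 7362.0300 km = 7.36203e+06 m
r2 = 17386.7490 km = 1.7386749e+07 m
dv1 = sqrt(mu/r1)*(sqrt(2*r2/(r1+r2)) - 1) = 1363.8509 m/s
dv2 = sqrt(mu/r2)*(1 - sqrt(2*r1/(r1+r2))) = 1094.9136 m/s
total dv = |dv1| + |dv2| = 1363.8509 + 1094.9136 = 2458.7645 m/s = 2.4588 km/s

2.4588 km/s


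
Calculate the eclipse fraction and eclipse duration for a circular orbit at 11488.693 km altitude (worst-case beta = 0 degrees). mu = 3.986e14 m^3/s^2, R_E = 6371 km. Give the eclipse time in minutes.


r = 17859.6930 km
T = 395.8867 min
Eclipse fraction = arcsin(R_E/r)/pi = arcsin(6371.0000/17859.6930)/pi
= arcsin(0.3567251)/pi = 0.1161067
Eclipse duration = 0.1161067 * 395.8867 = 45.9651 min

45.9651 minutes


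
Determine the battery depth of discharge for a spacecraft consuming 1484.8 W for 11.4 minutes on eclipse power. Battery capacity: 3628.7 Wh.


E_used = P * t / 60 = 1484.8 * 11.4 / 60 = 282.1120 Wh
DOD = E_used / E_total * 100 = 282.1120 / 3628.7 * 100
DOD = 7.7745 %

7.7745 %


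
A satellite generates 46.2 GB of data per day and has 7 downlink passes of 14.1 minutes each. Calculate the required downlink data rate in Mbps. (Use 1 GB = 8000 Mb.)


total contact time = 7 * 14.1 * 60 = 5922.0000 s
data = 46.2 GB = 369600.0000 Mb
rate = 369600.0000 / 5922.0000 = 62.4113 Mbps

62.4113 Mbps


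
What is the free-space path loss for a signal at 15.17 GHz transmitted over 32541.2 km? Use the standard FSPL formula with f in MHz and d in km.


f = 15.17 GHz = 15170.0000 MHz
d = 32541.2 km
FSPL = 32.44 + 20*log10(15170.0000) + 20*log10(32541.2)
FSPL = 32.44 + 83.6197 + 90.2487
FSPL = 206.3084 dB

206.3084 dB


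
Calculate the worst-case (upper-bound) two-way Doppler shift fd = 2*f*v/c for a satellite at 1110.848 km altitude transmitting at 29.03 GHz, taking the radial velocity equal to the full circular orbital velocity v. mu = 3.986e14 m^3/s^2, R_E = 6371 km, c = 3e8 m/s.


r = 7.481848e+06 m
v = sqrt(mu/r) = 7299.0142 m/s (worst-case radial velocity)
f = 29.03 GHz = 2.903e+10 Hz
fd = 2*f*v/c = 2*2.903e+10*7299.0142/3.0e+08
fd = 1.4126025e+06 Hz

1.4126e+06 Hz


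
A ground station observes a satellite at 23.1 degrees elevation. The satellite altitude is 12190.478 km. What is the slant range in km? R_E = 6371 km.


h = 12190.478 km, el = 23.1 deg
d = -R_E*sin(el) + sqrt((R_E*sin(el))^2 + 2*R_E*h + h^2)
d = -6371.0000*sin(0.4031711) + sqrt((6371.0000*0.3923371)^2 + 2*6371.0000*12190.478 + 12190.478^2)
d = 15112.5389 km

15112.5389 km


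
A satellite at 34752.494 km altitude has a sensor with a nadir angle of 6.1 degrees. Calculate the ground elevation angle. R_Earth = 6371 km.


r = R_E + alt = 41123.4940 km
Law of sines in the satellite / Earth-center / ground-point triangle:
  sin(nadir)/R_E = sin(90 + el)/r  =>  cos(el) = (r/R_E)*sin(nadir)
cos(el) = (41123.4940 / 6371.0000) * sin(6.1 deg) = 0.6859127
el = arccos(0.6859127) = 46.6926 deg
(Earth-central angle = 90 - nadir - el = 37.2074 deg)

46.6926 degrees


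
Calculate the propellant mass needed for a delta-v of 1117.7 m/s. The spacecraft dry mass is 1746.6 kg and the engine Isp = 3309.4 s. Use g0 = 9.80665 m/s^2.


ve = Isp * g0 = 3309.4 * 9.80665 = 32454.127510 m/s
mass ratio = exp(dv/ve) = exp(1117.7/32454.127510) = 1.03503928
m_prop = m_dry * (mr - 1) = 1746.6 * (1.03503928 - 1)
m_prop = 61.1996 kg

61.1996 kg


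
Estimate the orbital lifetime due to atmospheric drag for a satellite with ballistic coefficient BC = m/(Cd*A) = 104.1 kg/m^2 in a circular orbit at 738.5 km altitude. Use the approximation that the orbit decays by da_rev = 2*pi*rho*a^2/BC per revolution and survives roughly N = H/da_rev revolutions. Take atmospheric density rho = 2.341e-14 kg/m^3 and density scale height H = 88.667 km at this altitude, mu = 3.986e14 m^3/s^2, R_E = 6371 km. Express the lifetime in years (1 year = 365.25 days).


a = R_E + alt = 7109.5000 km = 7.1095e+06 m
da_rev = 2*pi*rho*a^2/BC = 2*pi*2.341e-14*(7.1095e+06)^2/104.1 = 0.0714181621 m per revolution
N = H/da_rev = 88667.0000 m / 0.0714181621 m = 1.2415189e+06 revolutions
P = 2*pi*sqrt(a^3/mu) = 5965.8154 s
lifetime = N*P = 1.2415189e+06 * 5965.8154 = 7.4066727e+09 s = 85725.3785 days
years = 85725.3785 / 365.25 = 234.7033 years

234.7033 years


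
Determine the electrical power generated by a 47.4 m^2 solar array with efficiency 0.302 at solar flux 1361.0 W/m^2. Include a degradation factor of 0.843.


P = area * eta * S * degradation
P = 47.4 * 0.302 * 1361.0 * 0.843
P = 16423.6993 W

16423.6993 W


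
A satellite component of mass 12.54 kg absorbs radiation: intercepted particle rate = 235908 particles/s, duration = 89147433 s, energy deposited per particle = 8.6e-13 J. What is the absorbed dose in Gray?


Total energy deposited = rate * time * E_per
  = 235908 * 89147433 * 8.6e-13 = 18.0863 J
Dose = E_total / mass = 18.0863 / 12.54
Dose = 1.4423 Gy

1.4423 Gy


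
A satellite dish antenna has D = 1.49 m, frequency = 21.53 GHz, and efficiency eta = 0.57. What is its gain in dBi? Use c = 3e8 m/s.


lambda = c/f = 3e8 / 2.153e+10 = 0.01393405 m
G = eta*(pi*D/lambda)^2 = 0.57*(pi*1.49/0.01393405)^2
G = 64326.9097 (linear)
G = 10*log10(64326.9097) = 48.0839 dBi

48.0839 dBi


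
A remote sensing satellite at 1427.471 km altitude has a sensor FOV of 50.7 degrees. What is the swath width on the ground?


FOV = 50.7 deg = 0.8848819 rad
swath = 2 * alt * tan(FOV/2) = 2 * 1427.471 * tan(0.442441)
swath = 2 * 1427.471 * 0.4737659
swath = 1352.5743 km

1352.5743 km


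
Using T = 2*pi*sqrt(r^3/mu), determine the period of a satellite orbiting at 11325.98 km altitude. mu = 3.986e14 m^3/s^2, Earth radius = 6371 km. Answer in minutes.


r = 17696.9800 km = 1.769698e+07 m
T = 2*pi*sqrt(r^3/mu) = 2*pi*sqrt(5.5423951e+21 / 3.986e14)
T = 23429.3350 s = 390.4889 min

390.4889 minutes


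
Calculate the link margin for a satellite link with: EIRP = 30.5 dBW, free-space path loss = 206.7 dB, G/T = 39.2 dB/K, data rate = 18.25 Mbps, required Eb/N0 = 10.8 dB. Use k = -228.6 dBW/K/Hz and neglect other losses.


C/N0 = EIRP - FSPL + G/T - k = 30.5 - 206.7 + 39.2 - (-228.6)
C/N0 = 91.6000 dB-Hz
R_b = 18.25 Mbps = 1.825e+07 bps -> 10*log10(R_b) = 72.6126 dB-Hz
Eb/N0 = C/N0 - 10*log10(R_b) = 91.6000 - 72.6126 = 18.9874 dB
Margin = Eb/N0 - Eb/N0_req = 18.9874 - 10.8 = 8.1874 dB (link closes)

8.1874 dB


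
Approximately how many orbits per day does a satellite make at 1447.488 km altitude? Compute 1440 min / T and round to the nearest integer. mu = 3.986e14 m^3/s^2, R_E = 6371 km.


r = 7.818488e+06 m
T = 2*pi*sqrt(r^3/mu) = 6880.1100 s = 114.6685 min
revs/day = 1440 / 114.6685 = 12.5579
Rounded: 13 revolutions per day

13 revolutions per day


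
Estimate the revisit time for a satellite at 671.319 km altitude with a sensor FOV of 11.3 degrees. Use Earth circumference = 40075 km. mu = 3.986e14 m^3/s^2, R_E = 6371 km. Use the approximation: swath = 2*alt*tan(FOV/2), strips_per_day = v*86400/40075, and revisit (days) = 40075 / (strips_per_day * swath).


swath = 2*671.319*tan(0.0986111) = 132.8298 km
v = sqrt(mu/r) = 7523.3419 m/s = 7.5233 km/s
strips/day = v*86400/40075 = 7.5233*86400/40075 = 16.2200
coverage/day = strips * swath = 16.2200 * 132.8298 = 2154.5009 km
revisit = 40075 / 2154.5009 = 18.6006 days

18.6006 days


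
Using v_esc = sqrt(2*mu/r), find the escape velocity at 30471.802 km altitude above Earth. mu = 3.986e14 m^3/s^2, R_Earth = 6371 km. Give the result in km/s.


r = 6371.0 + 30471.802 = 36842.8020 km = 3.6842802e+07 m
v_esc = sqrt(2*mu/r) = sqrt(2*3.986e14 / 3.6842802e+07)
v_esc = 4651.6531 m/s = 4.6517 km/s

4.6517 km/s


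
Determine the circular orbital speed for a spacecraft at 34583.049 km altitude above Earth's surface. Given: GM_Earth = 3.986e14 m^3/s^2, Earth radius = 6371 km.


r = R_E + alt = 6371.0 + 34583.049 = 40954.0490 km = 4.0954049e+07 m
v = sqrt(mu/r) = sqrt(3.986e14 / 4.0954049e+07) = 3119.7531 m/s = 3.1198 km/s

3.1198 km/s


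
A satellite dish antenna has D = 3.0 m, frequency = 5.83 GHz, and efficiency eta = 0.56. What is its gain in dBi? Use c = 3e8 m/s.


lambda = c/f = 3e8 / 5.83e+09 = 0.05145798 m
G = eta*(pi*D/lambda)^2 = 0.56*(pi*3.0/0.05145798)^2
G = 18785.5918 (linear)
G = 10*log10(18785.5918) = 42.7382 dBi

42.7382 dBi


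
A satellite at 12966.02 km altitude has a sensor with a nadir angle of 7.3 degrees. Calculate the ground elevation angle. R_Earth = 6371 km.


r = R_E + alt = 19337.0200 km
Law of sines in the satellite / Earth-center / ground-point triangle:
  sin(nadir)/R_E = sin(90 + el)/r  =>  cos(el) = (r/R_E)*sin(nadir)
cos(el) = (19337.0200 / 6371.0000) * sin(7.3 deg) = 0.3856617
el = arccos(0.3856617) = 67.3152 deg
(Earth-central angle = 90 - nadir - el = 15.3848 deg)

67.3152 degrees


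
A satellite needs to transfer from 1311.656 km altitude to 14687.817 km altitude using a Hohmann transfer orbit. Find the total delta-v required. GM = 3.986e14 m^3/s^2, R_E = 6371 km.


r1 = 7682.6560 km = 7.682656e+06 m
r2 = 21058.8170 km = 2.1058817e+07 m
dv1 = sqrt(mu/r1)*(sqrt(2*r2/(r1+r2)) - 1) = 1516.4844 m/s
dv2 = sqrt(mu/r2)*(1 - sqrt(2*r1/(r1+r2))) = 1169.5945 m/s
total dv = |dv1| + |dv2| = 1516.4844 + 1169.5945 = 2686.0790 m/s = 2.6861 km/s

2.6861 km/s


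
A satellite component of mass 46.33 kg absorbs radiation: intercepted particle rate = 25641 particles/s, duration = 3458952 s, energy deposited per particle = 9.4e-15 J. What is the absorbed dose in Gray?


Total energy deposited = rate * time * E_per
  = 25641 * 3458952 * 9.4e-15 = 8.3369529e-04 J
Dose = E_total / mass = 8.3369529e-04 / 46.33
Dose = 1.7994718e-05 Gy

1.7995e-05 Gy


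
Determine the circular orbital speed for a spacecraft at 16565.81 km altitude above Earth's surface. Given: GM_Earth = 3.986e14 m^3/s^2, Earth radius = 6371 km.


r = R_E + alt = 6371.0 + 16565.81 = 22936.8100 km = 2.293681e+07 m
v = sqrt(mu/r) = sqrt(3.986e14 / 2.293681e+07) = 4168.7144 m/s = 4.1687 km/s

4.1687 km/s


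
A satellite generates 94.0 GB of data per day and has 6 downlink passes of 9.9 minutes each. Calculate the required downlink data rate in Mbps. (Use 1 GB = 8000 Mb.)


total contact time = 6 * 9.9 * 60 = 3564.0000 s
data = 94.0 GB = 752000.0000 Mb
rate = 752000.0000 / 3564.0000 = 210.9989 Mbps

210.9989 Mbps


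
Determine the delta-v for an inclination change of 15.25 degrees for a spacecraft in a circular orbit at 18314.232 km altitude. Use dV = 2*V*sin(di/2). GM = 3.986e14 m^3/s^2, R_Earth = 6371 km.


r = 24685.2320 km = 2.4685232e+07 m
V = sqrt(mu/r) = 4018.3711 m/s
di = 15.25 deg = 0.2661627 rad
dV = 2*V*sin(di/2) = 2*4018.3711*sin(0.1330814)
dV = 1066.3863 m/s = 1.0664 km/s

1.0664 km/s


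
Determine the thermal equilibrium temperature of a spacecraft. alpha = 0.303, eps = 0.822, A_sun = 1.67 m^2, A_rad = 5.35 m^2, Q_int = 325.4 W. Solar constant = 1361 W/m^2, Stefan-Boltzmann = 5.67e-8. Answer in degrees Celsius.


Numerator = alpha*S*A_sun + Q_int = 0.303*1361*1.67 + 325.4 = 1014.0796 W
Denominator = eps*sigma*A_rad = 0.822*5.67e-8*5.35 = 2.4934959e-07 W/K^4
T^4 = 4.066899e+09 K^4
T = 252.5317 K = -20.6183 C

-20.6183 degrees Celsius


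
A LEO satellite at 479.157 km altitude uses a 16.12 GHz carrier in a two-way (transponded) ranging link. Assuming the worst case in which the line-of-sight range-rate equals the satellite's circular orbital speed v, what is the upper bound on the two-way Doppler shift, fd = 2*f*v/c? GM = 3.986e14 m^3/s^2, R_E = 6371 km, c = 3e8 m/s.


r = 6.850157e+06 m
v = sqrt(mu/r) = 7628.1352 m/s (worst-case radial velocity)
f = 16.12 GHz = 1.612e+10 Hz
fd = 2*f*v/c = 2*1.612e+10*7628.1352/3.0e+08
fd = 819770.2680 Hz

819770.2680 Hz


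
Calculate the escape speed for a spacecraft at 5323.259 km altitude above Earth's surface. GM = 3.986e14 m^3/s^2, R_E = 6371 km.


r = 6371.0 + 5323.259 = 11694.2590 km = 1.1694259e+07 m
v_esc = sqrt(2*mu/r) = sqrt(2*3.986e14 / 1.1694259e+07)
v_esc = 8256.5248 m/s = 8.2565 km/s

8.2565 km/s


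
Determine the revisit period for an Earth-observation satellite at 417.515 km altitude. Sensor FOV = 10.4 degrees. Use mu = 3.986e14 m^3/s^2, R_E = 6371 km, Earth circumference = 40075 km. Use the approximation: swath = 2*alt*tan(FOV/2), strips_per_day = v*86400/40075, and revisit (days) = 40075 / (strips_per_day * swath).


swath = 2*417.515*tan(0.09075712) = 75.9937 km
v = sqrt(mu/r) = 7662.6900 m/s = 7.6627 km/s
strips/day = v*86400/40075 = 7.6627*86400/40075 = 16.5204
coverage/day = strips * swath = 16.5204 * 75.9937 = 1255.4487 km
revisit = 40075 / 1255.4487 = 31.9209 days

31.9209 days


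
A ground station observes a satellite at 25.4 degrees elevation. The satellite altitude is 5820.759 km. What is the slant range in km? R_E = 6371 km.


h = 5820.759 km, el = 25.4 deg
d = -R_E*sin(el) + sqrt((R_E*sin(el))^2 + 2*R_E*h + h^2)
d = -6371.0000*sin(0.4433136) + sqrt((6371.0000*0.4289351)^2 + 2*6371.0000*5820.759 + 5820.759^2)
d = 8015.1492 km

8015.1492 km


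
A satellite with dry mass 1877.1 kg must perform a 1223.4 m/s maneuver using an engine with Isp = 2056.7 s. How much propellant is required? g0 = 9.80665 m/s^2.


ve = Isp * g0 = 2056.7 * 9.80665 = 20169.337055 m/s
mass ratio = exp(dv/ve) = exp(1223.4/20169.337055) = 1.06253380
m_prop = m_dry * (mr - 1) = 1877.1 * (1.06253380 - 1)
m_prop = 117.3822 kg

117.3822 kg


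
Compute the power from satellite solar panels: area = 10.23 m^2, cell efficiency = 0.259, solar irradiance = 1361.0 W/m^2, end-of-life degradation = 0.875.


P = area * eta * S * degradation
P = 10.23 * 0.259 * 1361.0 * 0.875
P = 3155.3067 W

3155.3067 W


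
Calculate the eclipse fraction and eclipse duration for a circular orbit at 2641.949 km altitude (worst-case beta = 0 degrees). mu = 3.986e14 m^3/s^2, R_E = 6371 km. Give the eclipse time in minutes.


r = 9012.9490 km
T = 141.9255 min
Eclipse fraction = arcsin(R_E/r)/pi = arcsin(6371.0000/9012.9490)/pi
= arcsin(0.7068719)/pi = 0.2498943
Eclipse duration = 0.2498943 * 141.9255 = 35.4664 min

35.4664 minutes


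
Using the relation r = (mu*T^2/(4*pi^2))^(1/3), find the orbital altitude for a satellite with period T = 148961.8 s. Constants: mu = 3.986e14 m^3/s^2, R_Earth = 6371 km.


T = 148961.8 s
r = (mu*T^2/(4*pi^2))^(1/3) = (3.986e14 * 148961.8^2 / (4*pi^2))^(1/3)
r = 6.0735479e+07 m = 60735.4789 km
alt = r - R_E = 60735.4789 - 6371 = 54364.4789 km

54364.4789 km


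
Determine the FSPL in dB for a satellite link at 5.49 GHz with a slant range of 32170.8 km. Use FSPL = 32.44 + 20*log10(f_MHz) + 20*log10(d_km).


f = 5.49 GHz = 5490.0000 MHz
d = 32170.8 km
FSPL = 32.44 + 20*log10(5490.0000) + 20*log10(32170.8)
FSPL = 32.44 + 74.7914 + 90.1492
FSPL = 197.3807 dB

197.3807 dB


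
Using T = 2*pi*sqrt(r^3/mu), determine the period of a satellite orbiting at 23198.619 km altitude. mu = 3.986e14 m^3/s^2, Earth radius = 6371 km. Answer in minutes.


r = 29569.6190 km = 2.9569619e+07 m
T = 2*pi*sqrt(r^3/mu) = 2*pi*sqrt(2.5854562e+22 / 3.986e14)
T = 50603.4136 s = 843.3902 min

843.3902 minutes


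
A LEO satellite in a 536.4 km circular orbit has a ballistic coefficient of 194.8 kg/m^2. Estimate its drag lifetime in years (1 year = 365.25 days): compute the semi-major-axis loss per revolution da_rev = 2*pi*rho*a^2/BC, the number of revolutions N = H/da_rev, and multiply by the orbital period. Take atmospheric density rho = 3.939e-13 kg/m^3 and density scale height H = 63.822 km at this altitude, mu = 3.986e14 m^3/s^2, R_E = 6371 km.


a = R_E + alt = 6907.4000 km = 6.9074e+06 m
da_rev = 2*pi*rho*a^2/BC = 2*pi*3.939e-13*(6.9074e+06)^2/194.8 = 0.606186289 m per revolution
N = H/da_rev = 63822.0000 m / 0.606186289 m = 105284.4664 revolutions
P = 2*pi*sqrt(a^3/mu) = 5713.2487 s
lifetime = N*P = 105284.4664 * 5713.2487 = 6.0151634e+08 s = 6961.9947 days
years = 6961.9947 / 365.25 = 19.0609 years

19.0609 years


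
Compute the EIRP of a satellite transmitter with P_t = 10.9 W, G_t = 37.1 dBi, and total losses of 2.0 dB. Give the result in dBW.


Pt = 10.9 W = 10.3743 dBW
EIRP = Pt_dBW + Gt - losses = 10.3743 + 37.1 - 2.0 = 45.4743 dBW

45.4743 dBW


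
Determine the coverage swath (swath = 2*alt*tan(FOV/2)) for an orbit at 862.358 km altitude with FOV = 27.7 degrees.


FOV = 27.7 deg = 0.4834562 rad
swath = 2 * alt * tan(FOV/2) = 2 * 862.358 * tan(0.2417281)
swath = 2 * 862.358 * 0.2465491
swath = 425.2271 km

425.2271 km


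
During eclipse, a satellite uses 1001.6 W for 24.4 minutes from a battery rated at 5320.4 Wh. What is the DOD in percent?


E_used = P * t / 60 = 1001.6 * 24.4 / 60 = 407.3173 Wh
DOD = E_used / E_total * 100 = 407.3173 / 5320.4 * 100
DOD = 7.6558 %

7.6558 %


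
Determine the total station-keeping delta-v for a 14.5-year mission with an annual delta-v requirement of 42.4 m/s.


dV = rate * years = 42.4 * 14.5
dV = 614.8000 m/s

614.8000 m/s


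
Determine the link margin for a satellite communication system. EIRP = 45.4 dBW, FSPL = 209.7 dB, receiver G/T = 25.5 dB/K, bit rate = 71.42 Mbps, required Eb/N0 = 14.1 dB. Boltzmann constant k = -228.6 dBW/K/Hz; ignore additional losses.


C/N0 = EIRP - FSPL + G/T - k = 45.4 - 209.7 + 25.5 - (-228.6)
C/N0 = 89.8000 dB-Hz
R_b = 71.42 Mbps = 7.142e+07 bps -> 10*log10(R_b) = 78.5382 dB-Hz
Eb/N0 = C/N0 - 10*log10(R_b) = 89.8000 - 78.5382 = 11.2618 dB
Margin = Eb/N0 - Eb/N0_req = 11.2618 - 14.1 = -2.8382 dB (negative margin: link does not close)

-2.8382 dB


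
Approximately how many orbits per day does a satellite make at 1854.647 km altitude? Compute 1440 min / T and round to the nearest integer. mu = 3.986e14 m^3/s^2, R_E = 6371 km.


r = 8.225647e+06 m
T = 2*pi*sqrt(r^3/mu) = 7424.4848 s = 123.7414 min
revs/day = 1440 / 123.7414 = 11.6372
Rounded: 12 revolutions per day

12 revolutions per day


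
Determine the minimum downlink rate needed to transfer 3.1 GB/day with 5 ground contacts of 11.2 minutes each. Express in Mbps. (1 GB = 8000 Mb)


total contact time = 5 * 11.2 * 60 = 3360.0000 s
data = 3.1 GB = 24800.0000 Mb
rate = 24800.0000 / 3360.0000 = 7.3810 Mbps

7.3810 Mbps


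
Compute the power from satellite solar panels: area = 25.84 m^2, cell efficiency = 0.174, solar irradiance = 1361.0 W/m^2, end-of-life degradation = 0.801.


P = area * eta * S * degradation
P = 25.84 * 0.174 * 1361.0 * 0.801
P = 4901.5383 W

4901.5383 W


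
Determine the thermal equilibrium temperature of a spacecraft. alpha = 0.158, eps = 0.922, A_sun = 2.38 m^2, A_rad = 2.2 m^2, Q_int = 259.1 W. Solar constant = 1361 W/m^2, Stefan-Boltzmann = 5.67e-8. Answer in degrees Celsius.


Numerator = alpha*S*A_sun + Q_int = 0.158*1361*2.38 + 259.1 = 770.8904 W
Denominator = eps*sigma*A_rad = 0.922*5.67e-8*2.2 = 1.1501028e-07 W/K^4
T^4 = 6.702796e+09 K^4
T = 286.1304 K = 12.9804 C

12.9804 degrees Celsius


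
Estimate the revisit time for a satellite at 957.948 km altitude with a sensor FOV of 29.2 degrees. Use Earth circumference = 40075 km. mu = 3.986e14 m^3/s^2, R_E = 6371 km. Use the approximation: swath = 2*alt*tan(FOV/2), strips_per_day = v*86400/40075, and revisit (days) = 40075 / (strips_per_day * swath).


swath = 2*957.948*tan(0.2548181) = 499.0535 km
v = sqrt(mu/r) = 7374.7589 m/s = 7.3748 km/s
strips/day = v*86400/40075 = 7.3748*86400/40075 = 15.8997
coverage/day = strips * swath = 15.8997 * 499.0535 = 7934.7851 km
revisit = 40075 / 7934.7851 = 5.0505 days

5.0505 days


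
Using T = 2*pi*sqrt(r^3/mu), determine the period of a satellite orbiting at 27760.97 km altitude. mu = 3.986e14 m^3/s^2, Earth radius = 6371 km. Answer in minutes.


r = 34131.9700 km = 3.413197e+07 m
T = 2*pi*sqrt(r^3/mu) = 2*pi*sqrt(3.9763451e+22 / 3.986e14)
T = 62755.7110 s = 1045.9285 min

1045.9285 minutes


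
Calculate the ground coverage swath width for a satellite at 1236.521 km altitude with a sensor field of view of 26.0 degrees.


FOV = 26.0 deg = 0.4537856 rad
swath = 2 * alt * tan(FOV/2) = 2 * 1236.521 * tan(0.2268928)
swath = 2 * 1236.521 * 0.2308682
swath = 570.9467 km

570.9467 km


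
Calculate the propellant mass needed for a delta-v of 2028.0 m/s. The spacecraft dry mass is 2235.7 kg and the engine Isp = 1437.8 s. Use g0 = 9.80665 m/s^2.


ve = Isp * g0 = 1437.8 * 9.80665 = 14100.001370 m/s
mass ratio = exp(dv/ve) = exp(2028.0/14100.001370) = 1.15468753
m_prop = m_dry * (mr - 1) = 2235.7 * (1.15468753 - 1)
m_prop = 345.8349 kg

345.8349 kg


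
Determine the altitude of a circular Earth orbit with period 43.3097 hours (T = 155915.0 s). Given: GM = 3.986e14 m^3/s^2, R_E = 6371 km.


T = 155915.0 s
r = (mu*T^2/(4*pi^2))^(1/3) = (3.986e14 * 155915.0^2 / (4*pi^2))^(1/3)
r = 6.2611069e+07 m = 62611.0690 km
alt = r - R_E = 62611.0690 - 6371 = 56240.0690 km

56240.0690 km


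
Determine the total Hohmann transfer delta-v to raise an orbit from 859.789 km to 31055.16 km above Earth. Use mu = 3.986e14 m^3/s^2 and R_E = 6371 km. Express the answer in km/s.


r1 = 7230.7890 km = 7.230789e+06 m
r2 = 37426.1600 km = 3.742616e+07 m
dv1 = sqrt(mu/r1)*(sqrt(2*r2/(r1+r2)) - 1) = 2187.7991 m/s
dv2 = sqrt(mu/r2)*(1 - sqrt(2*r1/(r1+r2))) = 1406.3418 m/s
total dv = |dv1| + |dv2| = 2187.7991 + 1406.3418 = 3594.1409 m/s = 3.5941 km/s

3.5941 km/s


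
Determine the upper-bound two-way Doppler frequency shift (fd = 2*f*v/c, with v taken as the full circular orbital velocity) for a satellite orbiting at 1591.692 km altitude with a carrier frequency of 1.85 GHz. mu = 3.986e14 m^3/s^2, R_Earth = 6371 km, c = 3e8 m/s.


r = 7.962692e+06 m
v = sqrt(mu/r) = 7075.1995 m/s (worst-case radial velocity)
f = 1.85 GHz = 1.85e+09 Hz
fd = 2*f*v/c = 2*1.85e+09*7075.1995/3.0e+08
fd = 87260.7935 Hz

87260.7935 Hz


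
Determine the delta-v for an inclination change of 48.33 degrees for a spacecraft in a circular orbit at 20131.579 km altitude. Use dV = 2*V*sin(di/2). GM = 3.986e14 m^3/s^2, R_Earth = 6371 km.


r = 26502.5790 km = 2.6502579e+07 m
V = sqrt(mu/r) = 3878.1498 m/s
di = 48.33 deg = 0.8435176 rad
dV = 2*V*sin(di/2) = 2*3878.1498*sin(0.4217588)
dV = 3175.1636 m/s = 3.1752 km/s

3.1752 km/s


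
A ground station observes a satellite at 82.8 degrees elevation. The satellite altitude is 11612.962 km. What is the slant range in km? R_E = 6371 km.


h = 11612.962 km, el = 82.8 deg
d = -R_E*sin(el) + sqrt((R_E*sin(el))^2 + 2*R_E*h + h^2)
d = -6371.0000*sin(1.4451) + sqrt((6371.0000*0.9921147)^2 + 2*6371.0000*11612.962 + 11612.962^2)
d = 11645.4636 km

11645.4636 km


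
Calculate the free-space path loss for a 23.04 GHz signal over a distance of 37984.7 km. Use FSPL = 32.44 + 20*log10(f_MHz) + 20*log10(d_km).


f = 23.04 GHz = 23040.0000 MHz
d = 37984.7 km
FSPL = 32.44 + 20*log10(23040.0000) + 20*log10(37984.7)
FSPL = 32.44 + 87.2496 + 91.5922
FSPL = 211.2818 dB

211.2818 dB


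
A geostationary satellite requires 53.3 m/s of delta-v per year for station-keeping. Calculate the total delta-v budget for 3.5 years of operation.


dV = rate * years = 53.3 * 3.5
dV = 186.5500 m/s

186.5500 m/s


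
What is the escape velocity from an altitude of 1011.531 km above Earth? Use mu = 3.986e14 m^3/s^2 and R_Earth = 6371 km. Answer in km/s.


r = 6371.0 + 1011.531 = 7382.5310 km = 7.382531e+06 m
v_esc = sqrt(2*mu/r) = sqrt(2*3.986e14 / 7.382531e+06)
v_esc = 10391.5661 m/s = 10.3916 km/s

10.3916 km/s


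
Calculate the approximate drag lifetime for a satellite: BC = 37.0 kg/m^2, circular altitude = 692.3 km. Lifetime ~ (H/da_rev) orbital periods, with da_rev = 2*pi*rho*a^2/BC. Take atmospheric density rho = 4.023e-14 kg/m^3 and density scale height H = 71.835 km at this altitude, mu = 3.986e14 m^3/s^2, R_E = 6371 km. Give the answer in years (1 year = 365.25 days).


a = R_E + alt = 7063.3000 km = 7.0633e+06 m
da_rev = 2*pi*rho*a^2/BC = 2*pi*4.023e-14*(7.0633e+06)^2/37.0 = 0.340834448 m per revolution
N = H/da_rev = 71835.0000 m / 0.340834448 m = 210762.1471 revolutions
P = 2*pi*sqrt(a^3/mu) = 5907.7580 s
lifetime = N*P = 210762.1471 * 5907.7580 = 1.2451318e+09 s = 14411.2473 days
years = 14411.2473 / 365.25 = 39.4558 years

39.4558 years
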